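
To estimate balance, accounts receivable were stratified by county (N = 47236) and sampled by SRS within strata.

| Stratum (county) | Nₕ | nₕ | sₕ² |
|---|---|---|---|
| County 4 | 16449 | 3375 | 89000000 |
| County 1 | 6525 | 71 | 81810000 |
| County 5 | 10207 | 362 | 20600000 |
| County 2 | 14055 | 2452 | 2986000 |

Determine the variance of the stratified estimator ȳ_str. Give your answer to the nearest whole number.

26941

Var(ȳ_str) = Σₕ Wₕ²(1 − fₕ)sₕ²/nₕ with Wₕ = Nₕ/N, N = 47236.
County 4: Wₕ = 0.34823016; term = 0.34823016²·(1 − 0.20517965)·89000000/3375 = 2541.6631.
County 1: Wₕ = 0.13813617; term = 0.13813617²·(1 − 0.01088123)·81810000/71 = 21747.598.
County 5: Wₕ = 0.21608519; term = 0.21608519²·(1 − 0.03546586)·20600000/362 = 2562.8681.
County 2: Wₕ = 0.29754848; term = 0.29754848²·(1 − 0.17445749)·2986000/2452 = 89.007018.
Sum = 26941.136.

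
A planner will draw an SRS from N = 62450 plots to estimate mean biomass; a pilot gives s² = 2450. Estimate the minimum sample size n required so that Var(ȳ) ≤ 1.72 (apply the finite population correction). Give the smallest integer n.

Without fpc, n₀ = s²/D = 2450/1.72 = 1424.4186.
With fpc, (1 − n/N)·s²/n ≤ D requires n ≥ n₀/(1 + n₀/N) = 1424.4186/(1 + 1424.4186/62450) = 1392.6536.
Rounding up, n = 1393.

1393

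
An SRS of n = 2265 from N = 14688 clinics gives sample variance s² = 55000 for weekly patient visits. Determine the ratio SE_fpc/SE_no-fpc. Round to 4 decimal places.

0.9197

f = n/N = 2265/14688 = 0.15420752.
SE_no-fpc = √(s²/n) = 4.9277338; SE_fpc = √((1−f)s²/n) = 4.5318878.
Ratio = √(1−f) = 0.91966977.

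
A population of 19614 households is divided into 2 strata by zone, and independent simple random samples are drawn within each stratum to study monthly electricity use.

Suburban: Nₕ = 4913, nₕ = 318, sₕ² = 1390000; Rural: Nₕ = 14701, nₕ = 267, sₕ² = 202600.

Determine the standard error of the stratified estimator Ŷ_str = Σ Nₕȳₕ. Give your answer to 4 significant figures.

509600

Var(Ŷ_str) = Σₕ Nₕ²(1 − fₕ)sₕ²/nₕ.
Suburban: 4913²·(1 − 318/4913)·1390000/318 = 9.8677914 × 10^10.
Rural: 14701²·(1 − 267/14701)·202600/267 = 1.610133 × 10^11.
Sum = 2.5969121 × 10^11.
SE = √(2.5969121 × 10^11) = 509600.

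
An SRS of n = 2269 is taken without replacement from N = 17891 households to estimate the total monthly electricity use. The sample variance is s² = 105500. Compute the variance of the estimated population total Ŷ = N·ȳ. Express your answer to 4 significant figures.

1.300 × 10^10

Var(Ŷ) = N²·Var(ȳ) = N²·(1 − n/N)·s²/n.
f = 2269/17891 = 0.12682354; Var(ȳ) = 0.87317646·105500/2269 = 40.599434.
Var(Ŷ) = 17891² · 40.599434 = 1.2995387 × 10^10.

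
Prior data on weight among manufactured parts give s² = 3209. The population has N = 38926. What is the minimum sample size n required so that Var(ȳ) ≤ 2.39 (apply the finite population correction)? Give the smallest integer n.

Without fpc, n₀ = s²/D = 3209/2.39 = 1342.6778.
With fpc, (1 − n/N)·s²/n ≤ D requires n ≥ n₀/(1 + n₀/N) = 1342.6778/(1 + 1342.6778/38926) = 1297.9089.
Rounding up, n = 1298.

1298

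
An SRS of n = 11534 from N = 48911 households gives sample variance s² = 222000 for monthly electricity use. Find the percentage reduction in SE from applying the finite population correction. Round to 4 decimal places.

12.5824

f = n/N = 11534/48911 = 0.23581607.
SE_no-fpc = √(s²/n) = 4.3871907; SE_fpc = √((1−f)s²/n) = 3.8351774.
Ratio = √(1−f) = 0.87417614. Reduction = 100·(1 − 0.87417614) = 12.5824%.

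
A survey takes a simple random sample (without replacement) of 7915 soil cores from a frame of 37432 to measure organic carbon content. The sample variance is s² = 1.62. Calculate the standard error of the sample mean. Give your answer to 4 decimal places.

Under SRS without replacement, Var(ȳ) = (1 − f)·s²/n with f = n/N = 7915/37432 = 0.21145010.
Var(ȳ) = (1 − 0.21145010)·1.62/7915 = 0.78854990·2.0467467 × 10^-4 = 1.6139619 × 10^-4.
SE(ȳ) = √(1.6139619 × 10^-4) = 0.0127.

0.0127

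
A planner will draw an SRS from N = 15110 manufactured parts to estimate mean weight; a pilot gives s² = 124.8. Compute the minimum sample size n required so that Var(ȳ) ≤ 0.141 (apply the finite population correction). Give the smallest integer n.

837

Without fpc, n₀ = s²/D = 124.8/0.141 = 885.1064.
With fpc, (1 − n/N)·s²/n ≤ D requires n ≥ n₀/(1 + n₀/N) = 885.1064/(1 + 885.1064/15110) = 836.1281.
Rounding up, n = 837.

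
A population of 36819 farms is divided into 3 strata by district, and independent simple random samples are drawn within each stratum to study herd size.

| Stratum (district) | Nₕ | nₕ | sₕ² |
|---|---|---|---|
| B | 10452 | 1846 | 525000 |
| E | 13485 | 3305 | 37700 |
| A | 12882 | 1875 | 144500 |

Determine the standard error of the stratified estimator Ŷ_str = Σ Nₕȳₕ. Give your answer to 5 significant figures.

195130

Var(Ŷ_str) = Σₕ Nₕ²(1 − fₕ)sₕ²/nₕ.
B: 10452²·(1 − 1846/10452)·525000/1846 = 2.5581638 × 10^10.
E: 13485²·(1 − 3305/13485)·37700/3305 = 1.5659166 × 10^9.
A: 12882²·(1 − 1875/12882)·144500/1875 = 1.092745 × 10^10.
Sum = 3.8075005 × 10^10.
SE = √(3.8075005 × 10^10) = 195130.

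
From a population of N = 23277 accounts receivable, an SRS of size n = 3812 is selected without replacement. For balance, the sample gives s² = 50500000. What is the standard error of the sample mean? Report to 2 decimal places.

105.25

Under SRS without replacement, Var(ȳ) = (1 − f)·s²/n with f = n/N = 3812/23277 = 0.16376681.
Var(ȳ) = (1 − 0.16376681)·50500000/3812 = 0.83623319·13247.639 = 11078.115.
SE(ȳ) = √(11078.115) = 105.25.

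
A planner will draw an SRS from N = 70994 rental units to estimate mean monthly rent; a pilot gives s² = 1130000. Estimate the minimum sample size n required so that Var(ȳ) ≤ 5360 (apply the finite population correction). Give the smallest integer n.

211

Without fpc, n₀ = s²/D = 1130000/5360 = 210.8209.
With fpc, (1 − n/N)·s²/n ≤ D requires n ≥ n₀/(1 + n₀/N) = 210.8209/(1 + 210.8209/70994) = 210.1967.
Rounding up, n = 211.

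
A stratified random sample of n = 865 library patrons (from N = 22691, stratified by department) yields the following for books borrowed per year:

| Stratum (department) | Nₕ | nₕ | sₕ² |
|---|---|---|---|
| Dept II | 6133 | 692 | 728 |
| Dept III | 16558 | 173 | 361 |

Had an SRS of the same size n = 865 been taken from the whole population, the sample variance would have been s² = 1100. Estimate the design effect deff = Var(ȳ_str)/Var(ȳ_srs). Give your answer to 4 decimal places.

Var(ȳ_str) = Σ Wₕ²(1−fₕ)sₕ²/nₕ with Wₕ = Nₕ/22691:
  Dept II: (6133/22691)²·(1−692/6133)·728/692 = 0.068181995
  Dept III: (16558/22691)²·(1−173/16558)·361/173 = 1.0995327
  → Var(ȳ_str) = 1.1677147.
Var(ȳ_srs) = (1 − 865/22691)·1100/865 = 1.2231989.
deff = 1.1677147 / 1.2231989 = 0.9546.

0.9546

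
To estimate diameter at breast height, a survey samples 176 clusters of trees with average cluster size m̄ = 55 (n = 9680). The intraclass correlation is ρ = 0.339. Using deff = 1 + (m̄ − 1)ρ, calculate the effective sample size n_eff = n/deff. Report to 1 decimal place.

501.4

deff = 1 + (55 − 1)·0.339 = 1 + 18.306 = 19.306.
n_eff = 9680 / 19.306 = 501.4.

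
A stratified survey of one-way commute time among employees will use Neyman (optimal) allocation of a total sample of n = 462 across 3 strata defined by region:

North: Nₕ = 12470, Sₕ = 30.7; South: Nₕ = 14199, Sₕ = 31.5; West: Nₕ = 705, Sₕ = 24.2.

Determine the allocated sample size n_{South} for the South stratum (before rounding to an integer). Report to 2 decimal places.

Neyman allocation: nₕ = n·NₕSₕ / Σⱼ NⱼSⱼ.
Σ NⱼSⱼ = 12470·30.7 + 14199·31.5 + 705·24.2 = 847158.5.
n_{South} = 462·14199·31.5 / 847158.5 = 243.92.

243.92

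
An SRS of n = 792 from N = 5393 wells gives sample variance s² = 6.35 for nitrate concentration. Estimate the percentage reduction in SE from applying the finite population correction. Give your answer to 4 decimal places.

7.6343

f = n/N = 792/5393 = 0.14685704.
SE_no-fpc = √(s²/n) = 0.089541481; SE_fpc = √((1−f)s²/n) = 0.08270565.
Ratio = √(1−f) = 0.92365738. Reduction = 100·(1 − 0.92365738) = 7.6343%.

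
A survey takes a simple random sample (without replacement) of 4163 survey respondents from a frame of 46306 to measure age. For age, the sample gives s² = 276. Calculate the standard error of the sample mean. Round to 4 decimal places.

Under SRS without replacement, Var(ȳ) = (1 − f)·s²/n with f = n/N = 4163/46306 = 0.08990196.
Var(ȳ) = (1 − 0.08990196)·276/4163 = 0.91009804·0.066298343 = 0.060337992.
SE(ȳ) = √(0.060337992) = 0.2456.

0.2456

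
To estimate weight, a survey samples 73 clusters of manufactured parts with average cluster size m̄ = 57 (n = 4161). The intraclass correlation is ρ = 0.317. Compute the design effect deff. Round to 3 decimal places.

deff = 1 + (57 − 1)·0.317 = 1 + 17.752 = 18.752.

18.752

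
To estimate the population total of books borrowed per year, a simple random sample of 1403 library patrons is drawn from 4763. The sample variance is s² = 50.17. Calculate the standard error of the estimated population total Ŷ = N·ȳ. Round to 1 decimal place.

Var(Ŷ) = N²·Var(ȳ) = N²·(1 − n/N)·s²/n.
f = 1403/4763 = 0.29456225; Var(ȳ) = 0.70543775·50.17/1403 = 0.02522581.
Var(Ŷ) = 4763² · 0.02522581 = 572276.99.
SE(Ŷ) = √(572276.99) = 756.5.

756.5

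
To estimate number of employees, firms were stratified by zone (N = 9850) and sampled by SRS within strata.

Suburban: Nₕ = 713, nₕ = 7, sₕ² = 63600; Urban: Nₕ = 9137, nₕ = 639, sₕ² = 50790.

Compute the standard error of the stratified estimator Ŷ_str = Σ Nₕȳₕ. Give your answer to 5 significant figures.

103660

Var(Ŷ_str) = Σₕ Nₕ²(1 − fₕ)sₕ²/nₕ.
Suburban: 713²·(1 − 7/713)·63600/7 = 4.5735487 × 10^9.
Urban: 9137²·(1 − 639/9137)·50790/639 = 6.1715991 × 10^9.
Sum = 1.0745148 × 10^10.
SE = √(1.0745148 × 10^10) = 103660.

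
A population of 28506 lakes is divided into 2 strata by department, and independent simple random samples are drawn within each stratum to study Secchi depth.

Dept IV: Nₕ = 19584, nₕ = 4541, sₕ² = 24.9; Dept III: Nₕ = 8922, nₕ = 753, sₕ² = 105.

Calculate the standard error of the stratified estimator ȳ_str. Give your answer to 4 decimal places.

Var(ȳ_str) = Σₕ Wₕ²(1 − fₕ)sₕ²/nₕ with Wₕ = Nₕ/N, N = 28506.
Dept IV: Wₕ = 0.68701326; term = 0.68701326²·(1 − 0.23187296)·24.9/4541 = 0.001987976.
Dept III: Wₕ = 0.31298674; term = 0.31298674²·(1 − 0.08439812)·105/753 = 0.012506992.
Sum = 0.014494968.
SE = √(0.014494968) = 0.1204.

0.1204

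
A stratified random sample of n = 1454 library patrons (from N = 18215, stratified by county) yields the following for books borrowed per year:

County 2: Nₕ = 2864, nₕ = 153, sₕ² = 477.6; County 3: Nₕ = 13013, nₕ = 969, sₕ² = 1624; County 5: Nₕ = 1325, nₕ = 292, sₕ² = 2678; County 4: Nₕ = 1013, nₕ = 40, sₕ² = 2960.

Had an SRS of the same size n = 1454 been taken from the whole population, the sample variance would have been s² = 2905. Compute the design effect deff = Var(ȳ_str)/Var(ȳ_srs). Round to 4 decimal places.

0.6105

Var(ȳ_str) = Σ Wₕ²(1−fₕ)sₕ²/nₕ with Wₕ = Nₕ/18215:
  County 2: (2864/18215)²·(1−153/2864)·477.6/153 = 0.07304947
  County 3: (13013/18215)²·(1−969/13013)·1624/969 = 0.79168437
  County 5: (1325/18215)²·(1−292/1325)·2678/292 = 0.037834288
  County 4: (1013/18215)²·(1−40/1013)·2960/40 = 0.2198344
  → Var(ȳ_str) = 1.1224025.
Var(ȳ_srs) = (1 − 1454/18215)·2905/1454 = 1.8384528.
deff = 1.1224025 / 1.8384528 = 0.6105.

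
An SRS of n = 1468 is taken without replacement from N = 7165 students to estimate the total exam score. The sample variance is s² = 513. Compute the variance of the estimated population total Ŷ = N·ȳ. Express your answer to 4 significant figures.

Var(Ŷ) = N²·Var(ȳ) = N²·(1 − n/N)·s²/n.
f = 1468/7165 = 0.20488486; Var(ȳ) = 0.79511514·513/1468 = 0.27785699.
Var(Ŷ) = 7165² · 0.27785699 = 1.4264407 × 10^7.

1.426 × 10^7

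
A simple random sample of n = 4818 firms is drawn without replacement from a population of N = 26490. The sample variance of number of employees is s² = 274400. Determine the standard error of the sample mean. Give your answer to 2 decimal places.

6.83

Under SRS without replacement, Var(ȳ) = (1 − f)·s²/n with f = n/N = 4818/26490 = 0.18187995.
Var(ȳ) = (1 − 0.18187995)·274400/4818 = 0.81812005·56.953093 = 46.594467.
SE(ȳ) = √(46.594467) = 6.83.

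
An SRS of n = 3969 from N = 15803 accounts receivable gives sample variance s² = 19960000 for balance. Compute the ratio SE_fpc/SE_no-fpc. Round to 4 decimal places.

f = n/N = 3969/15803 = 0.25115484.
SE_no-fpc = √(s²/n) = 70.915263; SE_fpc = √((1−f)s²/n) = 61.367119.
Ratio = √(1−f) = 0.86535840.

0.8654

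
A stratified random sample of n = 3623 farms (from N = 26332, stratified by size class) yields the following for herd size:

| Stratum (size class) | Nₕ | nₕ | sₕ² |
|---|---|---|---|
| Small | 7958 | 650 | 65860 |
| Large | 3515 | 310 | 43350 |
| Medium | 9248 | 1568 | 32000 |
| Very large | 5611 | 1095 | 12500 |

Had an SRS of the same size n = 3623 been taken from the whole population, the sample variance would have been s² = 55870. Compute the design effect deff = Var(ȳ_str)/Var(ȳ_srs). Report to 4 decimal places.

Var(ȳ_str) = Σ Wₕ²(1−fₕ)sₕ²/nₕ with Wₕ = Nₕ/26332:
  Small: (7958/26332)²·(1−650/7958)·65860/650 = 8.4985171
  Large: (3515/26332)²·(1−310/3515)·43350/310 = 2.2720249
  Medium: (9248/26332)²·(1−1568/9248)·32000/1568 = 2.0904764
  Very large: (5611/26332)²·(1−1095/5611)·12500/1095 = 0.41717897
  → Var(ȳ_str) = 13.278197.
Var(ȳ_srs) = (1 − 3623/26332)·55870/3623 = 13.299169.
deff = 13.278197 / 13.299169 = 0.9984.

0.9984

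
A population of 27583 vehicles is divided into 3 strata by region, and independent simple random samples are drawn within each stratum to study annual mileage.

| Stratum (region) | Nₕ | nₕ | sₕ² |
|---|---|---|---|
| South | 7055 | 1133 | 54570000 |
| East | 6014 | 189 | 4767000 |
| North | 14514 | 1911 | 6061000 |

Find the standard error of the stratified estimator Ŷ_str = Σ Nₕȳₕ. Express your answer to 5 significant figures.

Var(Ŷ_str) = Σₕ Nₕ²(1 − fₕ)sₕ²/nₕ.
South: 7055²·(1 − 1133/7055)·54570000/1133 = 2.0122849 × 10^12.
East: 6014²·(1 − 189/6014)·4767000/189 = 8.8357354 × 10^11.
North: 14514²·(1 − 1911/14514)·6061000/1911 = 5.8015582 × 10^11.
Sum = 3.4760143 × 10^12.
SE = √(3.4760143 × 10^12) = 1.8644 × 10^6.

1.8644 × 10^6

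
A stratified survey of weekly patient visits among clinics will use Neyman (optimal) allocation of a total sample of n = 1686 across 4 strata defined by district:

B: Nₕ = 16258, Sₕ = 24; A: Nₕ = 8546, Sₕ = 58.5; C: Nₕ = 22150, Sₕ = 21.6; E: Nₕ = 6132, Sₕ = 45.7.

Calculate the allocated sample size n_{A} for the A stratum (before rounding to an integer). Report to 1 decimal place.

Neyman allocation: nₕ = n·NₕSₕ / Σⱼ NⱼSⱼ.
Σ NⱼSⱼ = 16258·24 + 8546·58.5 + 22150·21.6 + 6132·45.7 = 1.6488054 × 10^6.
n_{A} = 1686·8546·58.5 / (1.6488054 × 10^6) = 511.2.

511.2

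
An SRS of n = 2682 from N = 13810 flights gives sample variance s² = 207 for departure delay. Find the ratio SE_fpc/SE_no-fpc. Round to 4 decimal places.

f = n/N = 2682/13810 = 0.19420710.
SE_no-fpc = √(s²/n) = 0.27781506; SE_fpc = √((1−f)s²/n) = 0.24938338.
Ratio = √(1−f) = 0.89765968.

0.8977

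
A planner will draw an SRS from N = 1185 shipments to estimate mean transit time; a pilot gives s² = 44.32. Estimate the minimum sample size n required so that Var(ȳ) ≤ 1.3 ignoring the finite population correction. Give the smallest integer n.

Without fpc, n₀ = s²/D = 44.32/1.3 = 34.0923.
Rounding up, n = 35.

35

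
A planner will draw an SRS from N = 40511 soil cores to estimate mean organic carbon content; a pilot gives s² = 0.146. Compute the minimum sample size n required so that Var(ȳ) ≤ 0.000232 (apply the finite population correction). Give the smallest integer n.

620

Without fpc, n₀ = s²/D = 0.146/0.000232 = 629.3103.
With fpc, (1 − n/N)·s²/n ≤ D requires n ≥ n₀/(1 + n₀/N) = 629.3103/(1 + 629.3103/40511) = 619.6839.
Rounding up, n = 620.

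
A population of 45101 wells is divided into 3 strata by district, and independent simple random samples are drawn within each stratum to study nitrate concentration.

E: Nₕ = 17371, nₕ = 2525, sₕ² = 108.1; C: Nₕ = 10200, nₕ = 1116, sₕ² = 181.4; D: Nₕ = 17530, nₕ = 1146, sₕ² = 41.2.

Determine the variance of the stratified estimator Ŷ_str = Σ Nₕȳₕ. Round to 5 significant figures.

3.6427 × 10^7

Var(Ŷ_str) = Σₕ Nₕ²(1 − fₕ)sₕ²/nₕ.
E: 17371²·(1 − 2525/17371)·108.1/2525 = 1.104075 × 10^7.
C: 10200²·(1 − 1116/10200)·181.4/1116 = 1.5060881 × 10^7.
D: 17530²·(1 − 1146/17530)·41.2/1146 = 1.032558 × 10^7.
Sum = 3.6427211 × 10^7.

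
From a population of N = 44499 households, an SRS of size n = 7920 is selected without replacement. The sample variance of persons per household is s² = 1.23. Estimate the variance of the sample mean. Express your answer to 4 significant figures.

1.277 × 10^-4

Under SRS without replacement, Var(ȳ) = (1 − f)·s²/n with f = n/N = 7920/44499 = 0.17798153.
Var(ȳ) = (1 − 0.17798153)·1.23/7920 = 0.82201847·1.5530303 × 10^-4 = 1.2766196 × 10^-4.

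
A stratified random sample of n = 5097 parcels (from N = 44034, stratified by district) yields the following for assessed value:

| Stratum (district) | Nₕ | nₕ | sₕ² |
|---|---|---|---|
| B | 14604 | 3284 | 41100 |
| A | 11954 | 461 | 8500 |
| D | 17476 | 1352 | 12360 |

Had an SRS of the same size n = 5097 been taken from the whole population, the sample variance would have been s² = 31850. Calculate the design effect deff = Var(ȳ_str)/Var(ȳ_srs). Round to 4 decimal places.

0.6700

Var(ȳ_str) = Σ Wₕ²(1−fₕ)sₕ²/nₕ with Wₕ = Nₕ/44034:
  B: (14604/44034)²·(1−3284/14604)·41100/3284 = 1.0670399
  A: (11954/44034)²·(1−461/11954)·8500/461 = 1.3064367
  D: (17476/44034)²·(1−1352/17476)·12360/1352 = 1.3285574
  → Var(ȳ_str) = 3.702034.
Var(ȳ_srs) = (1 − 5097/44034)·31850/5097 = 5.5254691.
deff = 3.702034 / 5.5254691 = 0.6700.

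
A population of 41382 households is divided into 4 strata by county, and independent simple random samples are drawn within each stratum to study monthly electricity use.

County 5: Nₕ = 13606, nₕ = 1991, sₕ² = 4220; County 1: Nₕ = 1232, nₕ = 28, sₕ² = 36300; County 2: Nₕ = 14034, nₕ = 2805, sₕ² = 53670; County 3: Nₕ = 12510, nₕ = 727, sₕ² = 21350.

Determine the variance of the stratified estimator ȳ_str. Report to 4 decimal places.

5.6072

Var(ȳ_str) = Σₕ Wₕ²(1 − fₕ)sₕ²/nₕ with Wₕ = Nₕ/N, N = 41382.
County 5: Wₕ = 0.32879030; term = 0.32879030²·(1 − 0.14633250)·4220/1991 = 0.19559958.
County 1: Wₕ = 0.02977140; term = 0.02977140²·(1 − 0.02272727)·36300/28 = 1.1229562.
County 2: Wₕ = 0.33913296; term = 0.33913296²·(1 − 0.19987174)·53670/2805 = 1.7607526.
County 3: Wₕ = 0.30230535; term = 0.30230535²·(1 − 0.05811351)·21350/727 = 2.527864.
Sum = 5.6071724.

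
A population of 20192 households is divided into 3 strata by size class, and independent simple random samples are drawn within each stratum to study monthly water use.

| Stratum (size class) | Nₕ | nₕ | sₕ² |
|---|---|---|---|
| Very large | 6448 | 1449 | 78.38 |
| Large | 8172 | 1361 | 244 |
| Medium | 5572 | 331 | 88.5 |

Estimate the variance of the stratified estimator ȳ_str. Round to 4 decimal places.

0.0479

Var(ȳ_str) = Σₕ Wₕ²(1 − fₕ)sₕ²/nₕ with Wₕ = Nₕ/N, N = 20192.
Very large: Wₕ = 0.31933439; term = 0.31933439²·(1 − 0.22472084)·78.38/1449 = 0.0042764792.
Large: Wₕ = 0.40471474; term = 0.40471474²·(1 − 0.16654430)·244/1361 = 0.024474412.
Medium: Wₕ = 0.27595087; term = 0.27595087²·(1 − 0.05940416)·88.5/331 = 0.019150577.
Sum = 0.047901468.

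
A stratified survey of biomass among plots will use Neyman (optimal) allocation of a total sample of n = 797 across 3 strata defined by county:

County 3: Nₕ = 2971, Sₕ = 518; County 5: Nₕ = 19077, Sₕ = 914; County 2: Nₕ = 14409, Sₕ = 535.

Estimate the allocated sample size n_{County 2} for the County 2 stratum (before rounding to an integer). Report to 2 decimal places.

Neyman allocation: nₕ = n·NₕSₕ / Σⱼ NⱼSⱼ.
Σ NⱼSⱼ = 2971·518 + 19077·914 + 14409·535 = 2.6684171 × 10^7.
n_{County 2} = 797·14409·535 / (2.6684171 × 10^7) = 230.25.

230.25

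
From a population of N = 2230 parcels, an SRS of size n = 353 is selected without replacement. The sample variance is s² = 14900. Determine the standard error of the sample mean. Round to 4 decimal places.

Under SRS without replacement, Var(ȳ) = (1 − f)·s²/n with f = n/N = 353/2230 = 0.15829596.
Var(ȳ) = (1 − 0.15829596)·14900/353 = 0.84170404·42.209632 = 35.528017.
SE(ȳ) = √(35.528017) = 5.9605.

5.9605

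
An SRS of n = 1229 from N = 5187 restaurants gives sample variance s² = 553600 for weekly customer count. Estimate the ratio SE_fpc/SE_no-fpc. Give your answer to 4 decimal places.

f = n/N = 1229/5187 = 0.23693850.
SE_no-fpc = √(s²/n) = 21.223749; SE_fpc = √((1−f)s²/n) = 18.539664.
Ratio = √(1−f) = 0.87353391.

0.8735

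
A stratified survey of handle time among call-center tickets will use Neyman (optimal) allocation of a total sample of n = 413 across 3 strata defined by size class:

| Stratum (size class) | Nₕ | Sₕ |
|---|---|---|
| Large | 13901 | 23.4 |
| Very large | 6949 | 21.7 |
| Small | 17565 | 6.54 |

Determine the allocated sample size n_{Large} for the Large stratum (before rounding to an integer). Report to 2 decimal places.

Neyman allocation: nₕ = n·NₕSₕ / Σⱼ NⱼSⱼ.
Σ NⱼSⱼ = 13901·23.4 + 6949·21.7 + 17565·6.54 = 590951.8.
n_{Large} = 413·13901·23.4 / 590951.8 = 227.33.

227.33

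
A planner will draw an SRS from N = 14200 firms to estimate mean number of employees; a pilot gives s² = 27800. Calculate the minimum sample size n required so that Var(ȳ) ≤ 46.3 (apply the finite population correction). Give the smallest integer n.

577

Without fpc, n₀ = s²/D = 27800/46.3 = 600.4320.
With fpc, (1 − n/N)·s²/n ≤ D requires n ≥ n₀/(1 + n₀/N) = 600.4320/(1 + 600.4320/14200) = 576.0733.
Rounding up, n = 577.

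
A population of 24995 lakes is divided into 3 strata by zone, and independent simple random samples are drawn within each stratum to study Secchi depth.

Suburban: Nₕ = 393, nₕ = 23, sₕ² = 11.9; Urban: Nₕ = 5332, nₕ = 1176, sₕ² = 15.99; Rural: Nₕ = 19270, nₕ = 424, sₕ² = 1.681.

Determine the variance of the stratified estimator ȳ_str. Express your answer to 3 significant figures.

Var(ȳ_str) = Σₕ Wₕ²(1 − fₕ)sₕ²/nₕ with Wₕ = Nₕ/N, N = 24995.
Suburban: Wₕ = 0.01572314; term = 0.01572314²·(1 − 0.05852417)·11.9/23 = 1.2042236 × 10^-4.
Urban: Wₕ = 0.21332266; term = 0.21332266²·(1 − 0.22055514)·15.99/1176 = 4.8228143 × 10^-4.
Rural: Wₕ = 0.77095419; term = 0.77095419²·(1 − 0.02200311)·1.681/424 = 0.0023046049.
Sum = 0.0029073087.

0.00291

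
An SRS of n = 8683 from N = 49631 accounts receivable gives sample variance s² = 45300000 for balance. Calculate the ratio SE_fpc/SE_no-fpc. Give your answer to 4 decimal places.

0.9083

f = n/N = 8683/49631 = 0.17495114.
SE_no-fpc = √(s²/n) = 72.229432; SE_fpc = √((1−f)s²/n) = 65.607582.
Ratio = √(1−f) = 0.90832200.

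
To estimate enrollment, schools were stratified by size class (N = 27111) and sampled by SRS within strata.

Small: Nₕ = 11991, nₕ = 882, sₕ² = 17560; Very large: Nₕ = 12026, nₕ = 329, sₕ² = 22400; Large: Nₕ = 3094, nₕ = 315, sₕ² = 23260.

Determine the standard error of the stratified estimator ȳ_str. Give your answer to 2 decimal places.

4.18

Var(ȳ_str) = Σₕ Wₕ²(1 − fₕ)sₕ²/nₕ with Wₕ = Nₕ/N, N = 27111.
Small: Wₕ = 0.44229280; term = 0.44229280²·(1 − 0.07355517)·17560/882 = 3.6082384.
Very large: Wₕ = 0.44358379; term = 0.44358379²·(1 − 0.02735739)·22400/329 = 13.03037.
Large: Wₕ = 0.11412342; term = 0.11412342²·(1 − 0.10180995)·23260/315 = 0.86380744.
Sum = 17.502416.
SE = √(17.502416) = 4.18.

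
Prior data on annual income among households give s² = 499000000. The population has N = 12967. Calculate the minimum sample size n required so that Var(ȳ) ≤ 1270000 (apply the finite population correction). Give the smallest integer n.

382

Without fpc, n₀ = s²/D = 499000000/1270000 = 392.9134.
With fpc, (1 − n/N)·s²/n ≤ D requires n ≥ n₀/(1 + n₀/N) = 392.9134/(1 + 392.9134/12967) = 381.3579.
Rounding up, n = 382.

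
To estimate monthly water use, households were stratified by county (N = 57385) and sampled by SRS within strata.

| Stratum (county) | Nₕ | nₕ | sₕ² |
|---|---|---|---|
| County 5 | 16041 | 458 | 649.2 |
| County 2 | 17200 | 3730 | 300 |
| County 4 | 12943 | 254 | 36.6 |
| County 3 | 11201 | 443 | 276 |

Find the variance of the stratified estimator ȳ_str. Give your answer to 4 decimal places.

0.1432

Var(ȳ_str) = Σₕ Wₕ²(1 − fₕ)sₕ²/nₕ with Wₕ = Nₕ/N, N = 57385.
County 5: Wₕ = 0.27953298; term = 0.27953298²·(1 − 0.02855184)·649.2/458 = 0.10759666.
County 2: Wₕ = 0.29972989; term = 0.29972989²·(1 − 0.21686047)·300/3730 = 0.0056586352.
County 4: Wₕ = 0.22554675; term = 0.22554675²·(1 − 0.01962451)·36.6/254 = 0.0071864258.
County 3: Wₕ = 0.19519038; term = 0.19519038²·(1 − 0.03955004)·276/443 = 0.022798009.
Sum = 0.14323973.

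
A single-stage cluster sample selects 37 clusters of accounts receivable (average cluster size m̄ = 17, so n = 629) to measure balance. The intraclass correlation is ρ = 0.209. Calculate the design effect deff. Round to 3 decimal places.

4.344

deff = 1 + (17 − 1)·0.209 = 1 + 3.344 = 4.344.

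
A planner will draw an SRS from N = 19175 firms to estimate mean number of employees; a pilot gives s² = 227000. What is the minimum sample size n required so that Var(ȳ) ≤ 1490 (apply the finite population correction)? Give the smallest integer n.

152

Without fpc, n₀ = s²/D = 227000/1490 = 152.3490.
With fpc, (1 − n/N)·s²/n ≤ D requires n ≥ n₀/(1 + n₀/N) = 152.3490/(1 + 152.3490/19175) = 151.1481.
Rounding up, n = 152.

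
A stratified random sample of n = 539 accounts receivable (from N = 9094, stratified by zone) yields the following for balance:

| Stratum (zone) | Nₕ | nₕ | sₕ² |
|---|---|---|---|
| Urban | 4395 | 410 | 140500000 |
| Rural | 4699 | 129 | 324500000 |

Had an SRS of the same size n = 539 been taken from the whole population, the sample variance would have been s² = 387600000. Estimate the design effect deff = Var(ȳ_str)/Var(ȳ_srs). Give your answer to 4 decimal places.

1.0728

Var(ȳ_str) = Σ Wₕ²(1−fₕ)sₕ²/nₕ with Wₕ = Nₕ/9094:
  Urban: (4395/9094)²·(1−410/4395)·140500000/410 = 72572.114
  Rural: (4699/9094)²·(1−129/4699)·324500000/129 = 653185.8
  → Var(ȳ_str) = 725757.91.
Var(ȳ_srs) = (1 − 539/9094)·387600000/539 = 676487.95.
deff = 725757.91 / 676487.95 = 1.0728.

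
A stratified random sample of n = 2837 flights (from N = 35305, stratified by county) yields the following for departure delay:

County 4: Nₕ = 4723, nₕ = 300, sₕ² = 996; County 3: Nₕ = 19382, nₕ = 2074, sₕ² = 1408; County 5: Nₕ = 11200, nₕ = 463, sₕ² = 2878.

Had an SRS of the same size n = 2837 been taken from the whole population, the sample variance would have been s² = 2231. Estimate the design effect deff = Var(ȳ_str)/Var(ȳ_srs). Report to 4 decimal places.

1.1588

Var(ȳ_str) = Σ Wₕ²(1−fₕ)sₕ²/nₕ with Wₕ = Nₕ/35305:
  County 4: (4723/35305)²·(1−300/4723)·996/300 = 0.055641719
  County 3: (19382/35305)²·(1−2074/19382)·1408/2074 = 0.18271195
  County 5: (11200/35305)²·(1−463/11200)·2878/463 = 0.59970593
  → Var(ȳ_str) = 0.8380596.
Var(ȳ_srs) = (1 − 2837/35305)·2231/2837 = 0.7232019.
deff = 0.8380596 / 0.7232019 = 1.1588.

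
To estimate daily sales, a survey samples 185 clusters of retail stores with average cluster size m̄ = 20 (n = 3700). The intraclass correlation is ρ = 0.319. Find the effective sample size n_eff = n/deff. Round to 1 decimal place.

524.0

deff = 1 + (20 − 1)·0.319 = 1 + 6.061 = 7.061.
n_eff = 3700 / 7.061 = 524.0.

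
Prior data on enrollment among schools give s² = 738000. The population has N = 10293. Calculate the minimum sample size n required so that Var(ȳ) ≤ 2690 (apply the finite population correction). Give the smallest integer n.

268

Without fpc, n₀ = s²/D = 738000/2690 = 274.3494.
With fpc, (1 − n/N)·s²/n ≤ D requires n ≥ n₀/(1 + n₀/N) = 274.3494/(1 + 274.3494/10293) = 267.2267.
Rounding up, n = 268.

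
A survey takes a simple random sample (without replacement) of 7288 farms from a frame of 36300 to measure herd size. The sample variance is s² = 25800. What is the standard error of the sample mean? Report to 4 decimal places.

Under SRS without replacement, Var(ȳ) = (1 − f)·s²/n with f = n/N = 7288/36300 = 0.20077135.
Var(ȳ) = (1 − 0.20077135)·25800/7288 = 0.79922865·3.5400659 = 2.8293221.
SE(ȳ) = √(2.8293221) = 1.6821.

1.6821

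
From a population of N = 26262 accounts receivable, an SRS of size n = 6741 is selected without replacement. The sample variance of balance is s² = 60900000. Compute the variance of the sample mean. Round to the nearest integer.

6715

Under SRS without replacement, Var(ȳ) = (1 − f)·s²/n with f = n/N = 6741/26262 = 0.25668266.
Var(ȳ) = (1 − 0.25668266)·60900000/6741 = 0.74331734·9034.2679 = 6715.328.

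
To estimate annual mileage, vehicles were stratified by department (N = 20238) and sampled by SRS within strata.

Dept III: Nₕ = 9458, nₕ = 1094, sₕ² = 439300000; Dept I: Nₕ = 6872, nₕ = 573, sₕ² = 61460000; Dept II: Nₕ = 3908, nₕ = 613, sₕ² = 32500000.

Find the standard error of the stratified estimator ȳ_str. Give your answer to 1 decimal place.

Var(ȳ_str) = Σₕ Wₕ²(1 − fₕ)sₕ²/nₕ with Wₕ = Nₕ/N, N = 20238.
Dept III: Wₕ = 0.46733867; term = 0.46733867²·(1 − 0.11566927)·439300000/1094 = 77557.184.
Dept I: Wₕ = 0.33955924; term = 0.33955924²·(1 − 0.08338184)·61460000/573 = 11335.939.
Dept II: Wₕ = 0.19310209; term = 0.19310209²·(1 − 0.15685773)·32500000/613 = 1666.8544.
Sum = 90559.977.
SE = √(90559.977) = 300.9.

300.9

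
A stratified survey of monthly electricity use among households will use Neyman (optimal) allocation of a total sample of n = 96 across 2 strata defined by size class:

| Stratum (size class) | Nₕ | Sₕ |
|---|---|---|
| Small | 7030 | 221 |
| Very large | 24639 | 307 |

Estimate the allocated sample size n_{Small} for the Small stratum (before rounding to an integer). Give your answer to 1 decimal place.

16.4

Neyman allocation: nₕ = n·NₕSₕ / Σⱼ NⱼSⱼ.
Σ NⱼSⱼ = 7030·221 + 24639·307 = 9.117803 × 10^6.
n_{Small} = 96·7030·221 / (9.117803 × 10^6) = 16.4.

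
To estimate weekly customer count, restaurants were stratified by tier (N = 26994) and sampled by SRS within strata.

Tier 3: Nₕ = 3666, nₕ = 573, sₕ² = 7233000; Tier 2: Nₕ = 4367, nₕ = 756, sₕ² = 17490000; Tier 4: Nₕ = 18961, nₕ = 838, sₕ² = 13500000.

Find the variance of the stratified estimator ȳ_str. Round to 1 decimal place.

8294.2

Var(ȳ_str) = Σₕ Wₕ²(1 − fₕ)sₕ²/nₕ with Wₕ = Nₕ/N, N = 26994.
Tier 3: Wₕ = 0.13580796; term = 0.13580796²·(1 − 0.15630115)·7233000/573 = 196.42725.
Tier 2: Wₕ = 0.16177669; term = 0.16177669²·(1 − 0.17311656)·17490000/756 = 500.66151.
Tier 4: Wₕ = 0.70241535; term = 0.70241535²·(1 − 0.04419598)·13500000/838 = 7597.0781.
Sum = 8294.1669.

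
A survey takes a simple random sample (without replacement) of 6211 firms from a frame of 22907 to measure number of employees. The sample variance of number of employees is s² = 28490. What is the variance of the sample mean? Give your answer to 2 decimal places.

Under SRS without replacement, Var(ȳ) = (1 − f)·s²/n with f = n/N = 6211/22907 = 0.27113983.
Var(ȳ) = (1 − 0.27113983)·28490/6211 = 0.72886017·4.587023 = 3.3432984.

3.34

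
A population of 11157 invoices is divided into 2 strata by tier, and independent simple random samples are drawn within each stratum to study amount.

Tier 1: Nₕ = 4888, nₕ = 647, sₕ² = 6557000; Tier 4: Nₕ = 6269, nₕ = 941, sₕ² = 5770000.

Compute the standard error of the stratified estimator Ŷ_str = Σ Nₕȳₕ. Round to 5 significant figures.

Var(Ŷ_str) = Σₕ Nₕ²(1 − fₕ)sₕ²/nₕ.
Tier 1: 4888²·(1 − 647/4888)·6557000/647 = 2.1008758 × 10^11.
Tier 4: 6269²·(1 − 941/6269)·5770000/941 = 2.0480883 × 10^11.
Sum = 4.1489641 × 10^11.
SE = √(4.1489641 × 10^11) = 644120.

644120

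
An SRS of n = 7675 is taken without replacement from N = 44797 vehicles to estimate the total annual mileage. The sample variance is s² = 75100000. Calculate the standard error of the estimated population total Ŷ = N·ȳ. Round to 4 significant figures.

4.034 × 10^6

Var(Ŷ) = N²·Var(ȳ) = N²·(1 − n/N)·s²/n.
f = 7675/44797 = 0.17132844; Var(ȳ) = 0.82867156·75100000/7675 = 8108.5647.
Var(Ŷ) = 44797² · 8108.5647 = 1.6272034 × 10^13.
SE(Ŷ) = √(1.6272034 × 10^13) = 4.034 × 10^6.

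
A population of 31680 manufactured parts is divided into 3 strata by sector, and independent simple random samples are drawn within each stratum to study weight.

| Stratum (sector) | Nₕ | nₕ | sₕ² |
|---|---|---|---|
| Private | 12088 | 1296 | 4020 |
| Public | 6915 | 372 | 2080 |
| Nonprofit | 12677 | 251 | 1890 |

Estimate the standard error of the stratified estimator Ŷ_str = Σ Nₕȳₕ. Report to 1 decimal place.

Var(Ŷ_str) = Σₕ Nₕ²(1 − fₕ)sₕ²/nₕ.
Private: 12088²·(1 − 1296/12088)·4020/1296 = 4.0464804 × 10^8.
Public: 6915²·(1 − 372/6915)·2080/372 = 2.5298193 × 10^8.
Nonprofit: 12677²·(1 − 251/12677)·1890/251 = 1.1861399 × 10^9.
Sum = 1.8437699 × 10^9.
SE = √(1.8437699 × 10^9) = 42939.1.

42939.1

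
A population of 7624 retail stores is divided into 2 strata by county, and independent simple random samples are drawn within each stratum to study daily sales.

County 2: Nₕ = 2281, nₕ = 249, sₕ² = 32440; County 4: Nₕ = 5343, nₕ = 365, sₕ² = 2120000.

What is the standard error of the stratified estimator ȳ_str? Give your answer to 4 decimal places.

Var(ȳ_str) = Σₕ Wₕ²(1 − fₕ)sₕ²/nₕ with Wₕ = Nₕ/N, N = 7624.
County 2: Wₕ = 0.29918678; term = 0.29918678²·(1 − 0.10916265)·32440/249 = 10.388784.
County 4: Wₕ = 0.70081322; term = 0.70081322²·(1 − 0.06831368)·2120000/365 = 2657.7693.
Sum = 2668.1581.
SE = √(2668.1581) = 51.6542.

51.6542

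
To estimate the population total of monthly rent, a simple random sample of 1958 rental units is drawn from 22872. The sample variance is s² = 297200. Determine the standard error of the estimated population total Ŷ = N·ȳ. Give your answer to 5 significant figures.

Var(Ŷ) = N²·Var(ȳ) = N²·(1 − n/N)·s²/n.
f = 1958/22872 = 0.08560686; Var(ȳ) = 0.91439314·297200/1958 = 138.79348.
Var(Ŷ) = 22872² · 138.79348 = 7.2606809 × 10^10.
SE(Ŷ) = √(7.2606809 × 10^10) = 269460.

269460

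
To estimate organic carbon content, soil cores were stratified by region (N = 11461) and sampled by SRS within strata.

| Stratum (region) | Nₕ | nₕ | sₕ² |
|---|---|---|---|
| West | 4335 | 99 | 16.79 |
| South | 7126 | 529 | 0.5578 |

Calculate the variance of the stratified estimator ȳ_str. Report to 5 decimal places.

Var(ȳ_str) = Σₕ Wₕ²(1 − fₕ)sₕ²/nₕ with Wₕ = Nₕ/N, N = 11461.
West: Wₕ = 0.37823925; term = 0.37823925²·(1 − 0.02283737)·16.79/99 = 0.023709125.
South: Wₕ = 0.62176075; term = 0.62176075²·(1 − 0.07423520)·0.5578/529 = 3.7737238 × 10^-4.
Sum = 0.024086497.

0.02409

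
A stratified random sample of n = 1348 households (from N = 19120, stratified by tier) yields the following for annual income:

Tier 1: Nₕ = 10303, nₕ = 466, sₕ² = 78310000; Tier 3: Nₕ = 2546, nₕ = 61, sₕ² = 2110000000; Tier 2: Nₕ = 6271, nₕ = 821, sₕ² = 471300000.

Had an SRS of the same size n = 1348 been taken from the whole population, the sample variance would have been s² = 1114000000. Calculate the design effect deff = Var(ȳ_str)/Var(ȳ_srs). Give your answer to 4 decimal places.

0.9098

Var(ȳ_str) = Σ Wₕ²(1−fₕ)sₕ²/nₕ with Wₕ = Nₕ/19120:
  Tier 1: (10303/19120)²·(1−466/10303)·78310000/466 = 46588.841
  Tier 3: (2546/19120)²·(1−61/2546)·2110000000/61 = 598634.35
  Tier 2: (6271/19120)²·(1−821/6271)·471300000/821 = 53667.555
  → Var(ȳ_str) = 698890.75.
Var(ȳ_srs) = (1 − 1348/19120)·1114000000/1348 = 768145.9.
deff = 698890.75 / 768145.9 = 0.9098.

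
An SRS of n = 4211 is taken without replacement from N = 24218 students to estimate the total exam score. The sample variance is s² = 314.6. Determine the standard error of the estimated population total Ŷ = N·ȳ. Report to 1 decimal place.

Var(Ŷ) = N²·Var(ȳ) = N²·(1 − n/N)·s²/n.
f = 4211/24218 = 0.17387893; Var(ȳ) = 0.82612107·314.6/4211 = 0.061718757.
Var(Ŷ) = 24218² · 0.061718757 = 3.6198762 × 10^7.
SE(Ŷ) = √(3.6198762 × 10^7) = 6016.5.

6016.5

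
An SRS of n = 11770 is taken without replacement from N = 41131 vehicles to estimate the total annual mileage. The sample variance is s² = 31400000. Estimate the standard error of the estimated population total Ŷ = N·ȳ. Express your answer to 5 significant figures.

Var(Ŷ) = N²·Var(ȳ) = N²·(1 − n/N)·s²/n.
f = 11770/41131 = 0.28615886; Var(ȳ) = 0.71384114·31400000/11770 = 1904.385.
Var(Ŷ) = 41131² · 1904.385 = 3.2217608 × 10^12.
SE(Ŷ) = √(3.2217608 × 10^12) = 1.7949 × 10^6.

1.7949 × 10^6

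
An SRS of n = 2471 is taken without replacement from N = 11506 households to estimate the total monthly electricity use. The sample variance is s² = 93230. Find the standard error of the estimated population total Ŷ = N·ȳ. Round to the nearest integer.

62628

Var(Ŷ) = N²·Var(ȳ) = N²·(1 − n/N)·s²/n.
f = 2471/11506 = 0.21475752; Var(ȳ) = 0.78524248·93230/2471 = 29.626935.
Var(Ŷ) = 11506² · 29.626935 = 3.9222517 × 10^9.
SE(Ŷ) = √(3.9222517 × 10^9) = 62628.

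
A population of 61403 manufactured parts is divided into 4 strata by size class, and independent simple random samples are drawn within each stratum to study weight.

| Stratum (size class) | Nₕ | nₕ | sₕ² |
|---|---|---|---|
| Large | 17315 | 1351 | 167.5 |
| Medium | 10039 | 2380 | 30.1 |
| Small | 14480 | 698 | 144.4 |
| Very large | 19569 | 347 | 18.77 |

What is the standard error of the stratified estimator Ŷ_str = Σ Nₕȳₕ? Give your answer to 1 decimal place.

9842.5

Var(Ŷ_str) = Σₕ Nₕ²(1 − fₕ)sₕ²/nₕ.
Large: 17315²·(1 − 1351/17315)·167.5/1351 = 3.4270755 × 10^7.
Medium: 10039²·(1 − 2380/10039)·30.1/2380 = 972415.92.
Small: 14480²·(1 − 698/14480)·144.4/698 = 4.1285027 × 10^7.
Very large: 19569²·(1 − 347/19569)·18.77/347 = 2.0347076 × 10^7.
Sum = 9.6875274 × 10^7.
SE = √(9.6875274 × 10^7) = 9842.5.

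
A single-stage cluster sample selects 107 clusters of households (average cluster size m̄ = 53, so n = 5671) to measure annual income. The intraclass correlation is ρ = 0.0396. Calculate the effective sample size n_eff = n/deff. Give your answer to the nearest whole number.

deff = 1 + (53 − 1)·0.0396 = 1 + 2.0592 = 3.0592.
n_eff = 5671 / 3.0592 = 1854.

1854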